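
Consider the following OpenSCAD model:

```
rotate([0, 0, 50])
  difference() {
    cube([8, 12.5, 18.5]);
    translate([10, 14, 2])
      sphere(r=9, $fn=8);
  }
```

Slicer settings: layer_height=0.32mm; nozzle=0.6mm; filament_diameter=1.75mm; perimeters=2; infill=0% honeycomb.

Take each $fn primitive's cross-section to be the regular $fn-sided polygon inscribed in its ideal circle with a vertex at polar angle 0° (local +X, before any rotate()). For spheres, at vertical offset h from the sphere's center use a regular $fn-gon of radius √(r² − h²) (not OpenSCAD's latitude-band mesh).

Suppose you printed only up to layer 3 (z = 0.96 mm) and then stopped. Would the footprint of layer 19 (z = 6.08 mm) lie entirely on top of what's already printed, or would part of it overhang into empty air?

Compare the two slices. At z = 0.96: the 8×12.5 cube contributes its full rectangle (area 100.00 mm²); the r=9 sphere at (10, 14) contributes a regular 8-gon of circumradius √(9²−1.04²) = 8.940 (area = (8/2)·8.940²·sin(360°/8) = 226.04 mm²); After the difference (first − rest): starting from the 8×12.5 cube (100.00 mm²), the r=9 sphere at (10, 14) partially overlaps it — only the 29.52 mm² overlap (of its 226.04 mm²) is removed, clipping the outline — area = 70.48 mm²; (whole slice rotated 50° about Z — lengths, areas and connectivity unchanged). At z = 6.08: the cube (footprint 8×12.5) is included at this height (area 100.00 mm²); the r=9 sphere at (10, 14) slices to a regular 8-gon of circumradius 8.022 (√(r²−h²) with h=4.08 from center) (area = (8/2)·8.022²·sin(360°/8) = 182.02 mm²); Taking the first minus the rest: starting from the 8×12.5 cube (100.00 mm²), the r=9 sphere at (10, 14) partially overlaps it — only the 21.72 mm² overlap (of its 182.02 mm²) is removed, clipping the outline — area = 78.28 mm²; (whole slice rotated 50° about Z — lengths, areas and connectivity unchanged). Checking containment: at z = 6.08 the cross-section extends beyond the z = 0.96 cross-section by about 7.79 mm².

part overhangs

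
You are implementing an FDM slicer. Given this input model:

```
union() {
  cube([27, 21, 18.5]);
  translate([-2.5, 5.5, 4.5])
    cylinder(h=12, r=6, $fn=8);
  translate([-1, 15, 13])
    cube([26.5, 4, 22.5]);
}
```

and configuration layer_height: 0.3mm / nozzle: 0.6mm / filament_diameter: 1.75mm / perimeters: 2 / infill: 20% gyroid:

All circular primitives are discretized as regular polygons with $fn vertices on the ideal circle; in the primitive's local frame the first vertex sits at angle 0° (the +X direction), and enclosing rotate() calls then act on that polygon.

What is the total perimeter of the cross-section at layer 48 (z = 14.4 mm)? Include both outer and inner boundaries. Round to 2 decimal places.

111.85 mm

At z = 14.4 mm: the 27×21 cube contributes its full rectangle (perimeter 96.00 mm); the r=6 cylinder at (-2.5, 5.5) gives a regular 8-gon of circumradius 6 (constant along its height) (perimeter = 2·8·6.000·sin(180°/8) = 36.74 mm); the cube at (-1, 15) (footprint 26.5×4) is included at this height (perimeter 61.00 mm); Taking the union: the regions partially overlap (shared area 125.50 mm²), so the edge portions inside another operand are dropped and the merged outline is re-measured after clipping — boundary = 111.85 mm. Overall, the cross-section is a single solid region. Total boundary length (outer) = 111.85 mm.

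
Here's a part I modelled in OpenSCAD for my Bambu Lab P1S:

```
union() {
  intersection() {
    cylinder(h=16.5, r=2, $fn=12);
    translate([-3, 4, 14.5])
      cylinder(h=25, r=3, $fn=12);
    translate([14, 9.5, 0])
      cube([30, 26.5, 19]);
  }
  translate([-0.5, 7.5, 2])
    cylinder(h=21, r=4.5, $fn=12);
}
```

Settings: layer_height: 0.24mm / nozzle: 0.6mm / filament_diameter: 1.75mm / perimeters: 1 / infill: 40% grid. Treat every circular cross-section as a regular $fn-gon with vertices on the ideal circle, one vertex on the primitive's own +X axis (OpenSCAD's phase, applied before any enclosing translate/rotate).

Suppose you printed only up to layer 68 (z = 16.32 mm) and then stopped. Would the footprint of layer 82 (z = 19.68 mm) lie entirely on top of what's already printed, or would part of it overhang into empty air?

Compare the two slices. At z = 16.32: the cylinder: section is a regular 12-gon, circumradius r=2 (area = (12/2)·2.000²·sin(360°/12) = 12.00 mm²); the cylinder at (-3, 4): section is a regular 12-gon, circumradius r=3 (area = (12/2)·3.000²·sin(360°/12) = 27.00 mm²); the 30×26.5 cube at (14, 9.5) contributes its full rectangle (area 795.00 mm²); Taking the intersection: the r=3 cylinder at (-3, 4) does not overlap the r=2 cylinder (empty); the 30×26.5 cube at (14, 9.5) does not overlap the running intersection (empty) — nothing remains; the cylinder at (-0.5, 7.5): section is a regular 12-gon, circumradius r=4.5 (area = (12/2)·4.500²·sin(360°/12) = 60.75 mm²); Merging all regions: only the r=4.5 cylinder at (-0.5, 7.5) is present, so the union is just that shape — area = 60.75 mm². At z = 19.68: the cylinder does not reach this height (z outside [0, 16.5]); the cylinder at (-3, 4): section is a regular 12-gon, circumradius r=3 (area = (12/2)·3.000²·sin(360°/12) = 27.00 mm²); the cube at (14, 9.5) does not reach this height (z outside [0, 19]); After intersecting: at least one operand is absent at this height, so nothing remains; the cylinder at (-0.5, 7.5): section is a regular 12-gon, circumradius r=4.5 (area = (12/2)·4.500²·sin(360°/12) = 60.75 mm²); Merging all regions: only the r=4.5 cylinder at (-0.5, 7.5) is present, so the union is just that shape — area = 60.75 mm². Checking containment: the cross-section at z = 19.68 is a subset of the cross-section at z = 16.32.

entirely on top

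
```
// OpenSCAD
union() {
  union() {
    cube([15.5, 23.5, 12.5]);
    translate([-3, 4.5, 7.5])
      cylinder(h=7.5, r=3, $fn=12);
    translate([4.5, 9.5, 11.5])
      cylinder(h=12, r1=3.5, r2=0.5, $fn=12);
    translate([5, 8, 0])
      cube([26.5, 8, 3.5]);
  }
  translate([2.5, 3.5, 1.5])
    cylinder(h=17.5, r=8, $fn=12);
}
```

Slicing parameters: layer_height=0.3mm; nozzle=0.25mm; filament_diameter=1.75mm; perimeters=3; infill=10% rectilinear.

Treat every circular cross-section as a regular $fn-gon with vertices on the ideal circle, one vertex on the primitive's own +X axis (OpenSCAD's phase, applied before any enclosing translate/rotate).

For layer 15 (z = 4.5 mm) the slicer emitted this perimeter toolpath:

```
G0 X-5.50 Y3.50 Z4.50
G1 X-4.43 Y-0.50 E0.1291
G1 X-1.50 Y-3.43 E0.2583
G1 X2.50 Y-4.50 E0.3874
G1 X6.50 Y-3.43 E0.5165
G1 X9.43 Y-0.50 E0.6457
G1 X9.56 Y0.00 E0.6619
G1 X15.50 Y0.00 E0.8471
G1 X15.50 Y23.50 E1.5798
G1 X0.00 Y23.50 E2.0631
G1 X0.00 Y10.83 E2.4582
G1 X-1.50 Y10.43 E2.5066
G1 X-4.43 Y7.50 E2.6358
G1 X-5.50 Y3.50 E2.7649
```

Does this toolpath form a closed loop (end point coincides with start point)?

Start point (G0): (-5.50, 3.50). End point (last G1): the path returns to the start — closed.

yes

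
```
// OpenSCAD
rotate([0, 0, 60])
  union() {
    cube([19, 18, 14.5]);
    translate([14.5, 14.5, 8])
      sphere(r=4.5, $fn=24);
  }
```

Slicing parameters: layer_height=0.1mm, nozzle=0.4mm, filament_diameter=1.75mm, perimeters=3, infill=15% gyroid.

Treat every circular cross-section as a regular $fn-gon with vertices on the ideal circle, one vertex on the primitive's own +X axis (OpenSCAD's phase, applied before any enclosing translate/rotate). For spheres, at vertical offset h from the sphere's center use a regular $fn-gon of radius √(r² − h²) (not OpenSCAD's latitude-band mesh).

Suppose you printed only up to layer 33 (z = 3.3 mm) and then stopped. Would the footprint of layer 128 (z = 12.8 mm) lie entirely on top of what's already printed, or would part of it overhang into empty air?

entirely on top

Compare the two slices. At z = 3.3: the cube (footprint 19×18) is included at this height (area 342.00 mm²); the sphere at (14.5, 14.5) is absent (|z−center|=4.700 > r=4.5); Merging all regions: only the 19×18 cube is present, so the union is just that shape — area = 342.00 mm²; (rotated 60° about Z; rotation is an isometry so areas/perimeters/island counts are preserved). At z = 12.8: the 19×18 cube contributes its full rectangle (area 342.00 mm²); the sphere at (14.5, 14.5) does not reach this height (|z−center|=4.800 > r=4.5); Taking the union: only the 19×18 cube is present, so the union is just that shape — area = 342.00 mm²; (rotated 60° about Z; rotation is an isometry so areas/perimeters/island counts are preserved). Checking containment: the cross-section at z = 12.8 is a subset of the cross-section at z = 3.3.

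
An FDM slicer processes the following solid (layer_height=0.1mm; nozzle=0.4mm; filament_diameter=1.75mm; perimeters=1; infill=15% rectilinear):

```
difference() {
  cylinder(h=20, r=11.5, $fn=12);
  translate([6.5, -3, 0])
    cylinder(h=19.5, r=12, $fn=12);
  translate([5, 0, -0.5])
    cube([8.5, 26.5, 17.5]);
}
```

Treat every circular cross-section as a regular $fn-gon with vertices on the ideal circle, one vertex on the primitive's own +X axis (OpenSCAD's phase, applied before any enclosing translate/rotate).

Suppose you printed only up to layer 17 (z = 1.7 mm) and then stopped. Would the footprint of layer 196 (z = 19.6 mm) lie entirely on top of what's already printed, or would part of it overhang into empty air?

part overhangs

Compare the two slices. At z = 1.7: the r=11.5 cylinder contributes a regular 12-gon of circumradius 11.5 (area = (12/2)·11.500²·sin(360°/12) = 396.75 mm²); the r=12 cylinder at (6.5, -3) contributes a regular 12-gon of circumradius 12 (area = (12/2)·12.000²·sin(360°/12) = 432.00 mm²); the cube at (5, 0) (footprint 8.5×26.5) is included at this height (area 225.25 mm²); Taking the first minus the rest: starting from the r=11.5 cylinder (396.75 mm²), the r=12 cylinder at (6.5, -3) partially overlaps it — only the 252.39 mm² overlap (of its 432.00 mm²) is removed, clipping the outline; the 8.5×26.5 cube at (5, 0) partially overlaps it — only the 1.56 mm² overlap (of its 225.25 mm²) is removed, clipping the outline — area = 142.80 mm². At z = 19.6: the r=11.5 cylinder gives a regular 12-gon of circumradius 11.5 (constant along its height) (area = (12/2)·11.500²·sin(360°/12) = 396.75 mm²); the cylinder at (6.5, -3) is absent (z outside [0, 19.5]); the cube at (5, 0) is not intersected at this z (z outside [-0.5, 17]); Taking the first minus the rest: none of the subtracted shapes is present at this height, so the r=11.5 cylinder is unchanged — area = 396.75 mm². Checking containment: at z = 19.6 the cross-section extends beyond the z = 1.7 cross-section by about 253.95 mm².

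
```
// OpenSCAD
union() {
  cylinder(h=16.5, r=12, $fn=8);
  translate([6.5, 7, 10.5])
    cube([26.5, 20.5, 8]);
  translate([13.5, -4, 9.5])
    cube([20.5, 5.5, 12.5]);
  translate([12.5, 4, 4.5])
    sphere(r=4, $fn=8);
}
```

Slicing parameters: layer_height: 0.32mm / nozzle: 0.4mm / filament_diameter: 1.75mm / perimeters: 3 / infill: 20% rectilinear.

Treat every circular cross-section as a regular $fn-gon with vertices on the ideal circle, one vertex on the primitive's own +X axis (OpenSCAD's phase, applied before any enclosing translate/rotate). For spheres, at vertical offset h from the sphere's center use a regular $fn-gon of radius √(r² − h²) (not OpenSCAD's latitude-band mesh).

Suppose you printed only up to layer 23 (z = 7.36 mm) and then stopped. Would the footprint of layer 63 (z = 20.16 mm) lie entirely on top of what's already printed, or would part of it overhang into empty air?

Compare the two slices. At z = 7.36: the cylinder: section is a regular 8-gon, circumradius r=12 (area = (8/2)·12.000²·sin(360°/8) = 407.29 mm²); the cube at (6.5, 7) is not intersected at this z (z outside [10.5, 18.5]); the cube at (13.5, -4) does not reach this height (z outside [9.5, 22]); the r=4 sphere at (12.5, 4) slices to a regular 8-gon of circumradius 2.796 (√(r²−h²) with h=2.86 from center) (area = (8/2)·2.796²·sin(360°/8) = 22.12 mm²); Taking the union: the regions partially overlap — summed areas 429.41 mm² minus the doubly-counted overlap 1.61 mm² gives 427.80 mm² — area = 427.80 mm². At z = 20.16: the cylinder is absent (z outside [0, 16.5]); the cube at (6.5, 7) is not intersected at this z (z outside [10.5, 18.5]); the 20.5×5.5 cube at (13.5, -4) contributes its full rectangle (area 112.75 mm²); the sphere at (12.5, 4) is not intersected at this z (|z−center|=15.660 > r=4); Combining (union): only the 20.5×5.5 cube at (13.5, -4) is present, so the union is just that shape — area = 112.75 mm². Checking containment: at z = 20.16 the cross-section extends beyond the z = 7.36 cross-section by about 112.75 mm².

part overhangs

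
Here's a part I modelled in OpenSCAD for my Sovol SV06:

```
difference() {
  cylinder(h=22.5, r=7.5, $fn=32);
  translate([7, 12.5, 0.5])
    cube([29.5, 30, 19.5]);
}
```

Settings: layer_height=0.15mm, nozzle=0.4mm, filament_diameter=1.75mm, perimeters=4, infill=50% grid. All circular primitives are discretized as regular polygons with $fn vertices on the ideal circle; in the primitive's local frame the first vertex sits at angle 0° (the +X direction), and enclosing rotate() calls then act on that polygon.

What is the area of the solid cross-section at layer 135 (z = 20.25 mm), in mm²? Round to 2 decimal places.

175.58 mm²

At z = 20.25 mm: the r=7.5 cylinder gives a regular 32-gon of circumradius 7.5 (constant along its height) (area = (32/2)·7.500²·sin(360°/32) = 175.58 mm²); the cube at (7, 12.5) is absent (z outside [0.5, 20]); Taking the first minus the rest: none of the subtracted shapes is present at this height, so the r=7.5 cylinder is unchanged — area = 175.58 mm². Overall, the cross-section is a single solid region. Net area = 175.58 mm².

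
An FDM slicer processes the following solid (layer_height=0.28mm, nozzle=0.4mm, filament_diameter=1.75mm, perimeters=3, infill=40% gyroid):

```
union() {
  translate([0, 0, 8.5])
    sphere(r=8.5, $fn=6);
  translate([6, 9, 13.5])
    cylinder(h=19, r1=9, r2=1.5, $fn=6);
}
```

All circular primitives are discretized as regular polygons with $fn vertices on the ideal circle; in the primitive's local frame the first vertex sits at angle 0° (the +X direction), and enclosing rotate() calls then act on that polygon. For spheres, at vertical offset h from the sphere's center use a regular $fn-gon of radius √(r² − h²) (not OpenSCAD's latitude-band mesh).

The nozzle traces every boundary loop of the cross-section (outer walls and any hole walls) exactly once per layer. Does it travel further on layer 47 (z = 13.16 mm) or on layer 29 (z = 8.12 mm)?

layer 29 (z = 8.12 mm)

Layer 47 (z = 13.16): the sphere: section is a regular 6-gon, circumradius = √(r²−h²) = √(8.5²−4.66²) = 7.109 (perimeter = 2·6·7.109·sin(180°/6) = 42.65 mm); the cone at (6, 9) is not intersected at this z (z outside [13.5, 32.5]); Taking the union: only the r=8.5 sphere is present, so the union is just that shape — boundary = 42.65 mm. So its perimeter = 42.65 mm. Layer 29 (z = 8.12): the r=8.5 sphere slices to a regular 6-gon of circumradius 8.492 (√(r²−h²) with h=0.38 from center) (perimeter = 2·6·8.492·sin(180°/6) = 50.95 mm); the cone at (6, 9) is absent (z outside [13.5, 32.5]); Combining (union): only the r=8.5 sphere is present, so the union is just that shape — boundary = 50.95 mm. So its perimeter = 50.95 mm. Layer 29 is larger (50.95 vs 42.65 mm).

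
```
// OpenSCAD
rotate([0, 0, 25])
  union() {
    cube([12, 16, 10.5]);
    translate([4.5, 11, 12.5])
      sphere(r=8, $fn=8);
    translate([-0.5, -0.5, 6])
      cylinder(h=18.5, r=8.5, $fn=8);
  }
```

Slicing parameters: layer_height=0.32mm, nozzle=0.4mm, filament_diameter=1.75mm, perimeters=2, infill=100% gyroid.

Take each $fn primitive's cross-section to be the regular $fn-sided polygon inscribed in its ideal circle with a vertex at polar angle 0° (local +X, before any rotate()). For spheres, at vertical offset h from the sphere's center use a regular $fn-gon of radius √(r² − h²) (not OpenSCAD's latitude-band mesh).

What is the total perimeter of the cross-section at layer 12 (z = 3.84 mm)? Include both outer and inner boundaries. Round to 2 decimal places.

At z = 3.84 mm: the cube is present — its section is the full 12×16 rectangle (perimeter 56.00 mm); the sphere at (4.5, 11) is absent (|z−center|=8.660 > r=8); the cylinder at (-0.5, -0.5) is absent (z outside [6, 24.5]); Taking the union: only the 12×16 cube is present, so the union is just that shape — boundary = 56.00 mm; (rotated 25° about Z; rotation is an isometry so areas/perimeters/island counts are preserved). Overall, the cross-section is a single solid region. Total boundary length (outer) = 56.00 mm.

56.00 mm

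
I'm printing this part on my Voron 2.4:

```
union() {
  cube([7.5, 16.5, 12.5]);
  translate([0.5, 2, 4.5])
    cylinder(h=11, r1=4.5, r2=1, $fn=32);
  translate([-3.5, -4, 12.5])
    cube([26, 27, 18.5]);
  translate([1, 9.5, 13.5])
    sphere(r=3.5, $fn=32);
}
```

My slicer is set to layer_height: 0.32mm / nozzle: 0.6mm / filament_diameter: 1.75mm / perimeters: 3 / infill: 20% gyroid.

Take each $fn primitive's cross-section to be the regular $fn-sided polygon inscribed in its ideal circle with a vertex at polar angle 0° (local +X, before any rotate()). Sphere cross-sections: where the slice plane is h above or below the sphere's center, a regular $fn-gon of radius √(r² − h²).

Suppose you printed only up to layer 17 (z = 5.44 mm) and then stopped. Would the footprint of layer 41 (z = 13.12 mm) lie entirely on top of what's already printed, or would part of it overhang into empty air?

Compare the two slices. At z = 5.44: the cube (footprint 7.5×16.5) is included at this height (area 123.75 mm²); the cone at (0.5, 2): at t=0.085 of its height the radius interpolates to r₁+(r₂−r₁)t = 4.201, giving a regular 32-gon of that circumradius (area = (32/2)·4.201²·sin(360°/32) = 55.09 mm²); the cube at (-3.5, -4) is not intersected at this z (z outside [12.5, 31]); the sphere at (1, 9.5) does not reach this height (|z−center|=8.060 > r=3.5); Combining (union): the regions partially overlap — summed areas 178.84 mm² minus the doubly-counted overlap 24.90 mm² gives 153.93 mm² — area = 153.93 mm². At z = 13.12: the cube is absent (z outside [0, 12.5]); the cone at (0.5, 2) contributes a regular 32-gon of circumradius 1.757 (interpolated between r1=4.5 and r2=1 at t=0.784) (area = (32/2)·1.757²·sin(360°/32) = 9.64 mm²); the cube at (-3.5, -4) (footprint 26×27) is included at this height (area 702.00 mm²); the r=3.5 sphere at (1, 9.5) contributes a regular 32-gon of circumradius √(3.5²−0.38²) = 3.479 (area = (32/2)·3.479²·sin(360°/32) = 37.79 mm²); Taking the union: the regions partially overlap — summed areas 749.43 mm² minus the doubly-counted overlap 47.43 mm² gives 702.00 mm² — area = 702.00 mm². Checking containment: at z = 13.12 the cross-section extends beyond the z = 5.44 cross-section by about 548.38 mm².

part overhangs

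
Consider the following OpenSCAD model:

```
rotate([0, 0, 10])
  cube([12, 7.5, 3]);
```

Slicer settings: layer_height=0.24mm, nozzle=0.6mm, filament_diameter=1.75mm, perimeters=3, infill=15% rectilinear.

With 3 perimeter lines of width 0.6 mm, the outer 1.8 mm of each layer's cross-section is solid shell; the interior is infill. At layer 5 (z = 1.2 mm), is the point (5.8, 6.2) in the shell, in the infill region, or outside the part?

At z = 1.2 mm: the cube is present — its section is the full 12×7.5 rectangle; (whole slice rotated 10° about Z — lengths, areas and connectivity unchanged). Overall, the cross-section is a single solid region. Undo the 10° rotation: the query point maps to (6.789, 5.099) in the un-rotated model frame. The nearest boundary edge runs (12.00, 7.50)→(0.00, 7.50); distance from the point to it = 2.40 mm. The point is inside the cross-section and 2.40 mm from the nearest boundary — more than the 1.8 mm shell width (3 × 0.6), so it's in the infill interior.

infill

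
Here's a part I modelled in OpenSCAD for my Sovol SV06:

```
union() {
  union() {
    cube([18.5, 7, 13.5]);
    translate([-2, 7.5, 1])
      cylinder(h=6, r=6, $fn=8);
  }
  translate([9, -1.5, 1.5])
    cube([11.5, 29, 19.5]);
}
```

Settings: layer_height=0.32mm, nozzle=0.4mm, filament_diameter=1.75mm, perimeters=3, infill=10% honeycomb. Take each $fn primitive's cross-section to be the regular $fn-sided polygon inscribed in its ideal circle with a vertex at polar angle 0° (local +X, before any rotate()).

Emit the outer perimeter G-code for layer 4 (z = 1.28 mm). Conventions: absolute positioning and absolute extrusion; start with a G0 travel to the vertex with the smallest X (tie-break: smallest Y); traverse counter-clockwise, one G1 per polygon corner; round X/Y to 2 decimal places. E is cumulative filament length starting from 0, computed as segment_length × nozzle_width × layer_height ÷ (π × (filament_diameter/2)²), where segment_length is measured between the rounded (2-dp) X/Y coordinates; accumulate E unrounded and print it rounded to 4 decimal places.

G0 X-8.00 Y7.50 Z1.28
G1 X-6.24 Y3.26 E0.2443
G1 X-2.00 Y1.50 E0.4886
G1 X0.00 Y2.33 E0.6038
G1 X0.00 Y0.00 E0.7278
G1 X18.50 Y0.00 E1.7123
G1 X18.50 Y7.00 E2.0848
G1 X3.79 Y7.00 E2.8677
G1 X4.00 Y7.50 E2.8965
G1 X2.24 Y11.74 E3.1408
G1 X-2.00 Y13.50 E3.3851
G1 X-6.24 Y11.74 E3.6294
G1 X-8.00 Y7.50 E3.8737

At z = 1.28 mm: the cube (footprint 18.5×7) is included at this height; the r=6 cylinder at (-2, 7.5) gives a regular 8-gon of circumradius 6 (constant along its height); Taking the union: the regions partially overlap (shared area 12.34 mm²), so overlapping operands fuse into one piece — 1 connected region; the cube at (9, -1.5) is absent (z outside [1.5, 21]); Merging all regions: only the result so far is present, so the union is just that shape — 1 connected region. The outline is a single polygon with 12 vertices. Extrusion per mm of travel: 0.4 × 0.32 / (π × 0.875²) = 0.053216. Accumulating E over each segment gives final E = 3.8737.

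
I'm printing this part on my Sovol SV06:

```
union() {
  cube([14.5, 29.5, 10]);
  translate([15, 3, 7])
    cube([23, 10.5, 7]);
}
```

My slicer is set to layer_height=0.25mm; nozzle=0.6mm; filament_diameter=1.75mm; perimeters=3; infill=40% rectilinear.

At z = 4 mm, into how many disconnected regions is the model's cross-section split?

At z = 4 mm: the 14.5×29.5 cube contributes its full rectangle; the cube at (15, 3) is absent (z outside [7, 14]); Taking the union: only the 14.5×29.5 cube is present, so the union is just that shape — 1 connected region. The result has 1 disconnected region.

1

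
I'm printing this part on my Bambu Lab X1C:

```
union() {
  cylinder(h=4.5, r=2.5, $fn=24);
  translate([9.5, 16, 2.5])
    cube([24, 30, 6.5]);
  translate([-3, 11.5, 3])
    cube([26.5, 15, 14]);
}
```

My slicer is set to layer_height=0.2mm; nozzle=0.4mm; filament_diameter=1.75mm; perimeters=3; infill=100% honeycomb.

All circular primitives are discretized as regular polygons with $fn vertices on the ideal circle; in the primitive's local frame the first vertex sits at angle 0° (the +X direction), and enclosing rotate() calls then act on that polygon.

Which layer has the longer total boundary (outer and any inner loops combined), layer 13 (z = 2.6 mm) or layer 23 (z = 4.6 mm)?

layer 23 (z = 4.6 mm)

Layer 13 (z = 2.6): the r=2.5 cylinder gives a regular 24-gon of circumradius 2.5 (constant along its height) (perimeter = 2·24·2.500·sin(180°/24) = 15.66 mm); the cube at (9.5, 16) is present — its section is the full 24×30 rectangle (perimeter 108.00 mm); the cube at (-3, 11.5) does not reach this height (z outside [3, 17]); Merging all regions: the 2 present regions are separate (no shared area or edge), so areas and boundary lengths simply add and each stays a separate island — boundary = 123.66 mm. So its perimeter = 123.66 mm. Layer 23 (z = 4.6): the cylinder does not reach this height (z outside [0, 4.5]); the 24×30 cube at (9.5, 16) contributes its full rectangle (perimeter 108.00 mm); the cube at (-3, 11.5) is present — its section is the full 26.5×15 rectangle (perimeter 83.00 mm); Combining (union): the regions partially overlap (shared area 147.00 mm²), so the edge portions inside another operand are dropped and the merged outline is re-measured after clipping — boundary = 142.00 mm. So its perimeter = 142.00 mm. Layer 23 is larger (142.00 vs 123.66 mm).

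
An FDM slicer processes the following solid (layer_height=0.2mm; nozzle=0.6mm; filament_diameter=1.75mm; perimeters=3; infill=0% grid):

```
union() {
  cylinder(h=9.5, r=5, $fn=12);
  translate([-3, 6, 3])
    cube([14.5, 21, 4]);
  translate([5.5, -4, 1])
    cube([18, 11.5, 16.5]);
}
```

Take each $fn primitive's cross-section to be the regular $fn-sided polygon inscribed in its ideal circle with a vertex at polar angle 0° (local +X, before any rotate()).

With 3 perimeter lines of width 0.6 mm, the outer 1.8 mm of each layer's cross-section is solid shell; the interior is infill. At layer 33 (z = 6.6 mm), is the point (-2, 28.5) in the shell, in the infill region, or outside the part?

At z = 6.6 mm: the r=5 cylinder gives a regular 12-gon of circumradius 5 (constant along its height); the cube at (-3, 6) (footprint 14.5×21) is included at this height; the cube at (5.5, -4) is present — its section is the full 18×11.5 rectangle; Combining (union): the regions partially overlap (shared area 9.00 mm²), so overlapping operands fuse into one piece — 2 connected regions. Overall, the cross-section has 2 separate islands. The nearest boundary edge runs (-3.00, 27.00)→(11.50, 27.00); distance from the point to it = 1.50 mm. The point is not inside any of the regions above, so it lies outside the cross-section (1.50 mm from the nearest boundary).

outside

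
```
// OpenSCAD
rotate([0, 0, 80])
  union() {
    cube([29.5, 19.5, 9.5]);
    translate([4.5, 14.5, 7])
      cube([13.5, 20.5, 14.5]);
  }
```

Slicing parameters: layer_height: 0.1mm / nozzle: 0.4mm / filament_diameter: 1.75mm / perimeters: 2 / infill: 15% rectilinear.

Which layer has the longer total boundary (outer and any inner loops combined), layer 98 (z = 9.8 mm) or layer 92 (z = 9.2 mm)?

Layer 98 (z = 9.8): the cube is absent (z outside [0, 9.5]); the 13.5×20.5 cube at (4.5, 14.5) contributes its full rectangle (perimeter 68.00 mm); Merging all regions: only the 13.5×20.5 cube at (4.5, 14.5) is present, so the union is just that shape — boundary = 68.00 mm; (whole slice rotated 80° about Z — lengths, areas and connectivity unchanged). So its perimeter = 68.00 mm. Layer 92 (z = 9.2): the cube is present — its section is the full 29.5×19.5 rectangle (perimeter 98.00 mm); the cube at (4.5, 14.5) (footprint 13.5×20.5) is included at this height (perimeter 68.00 mm); Taking the union: the regions partially overlap (shared area 67.50 mm²), so the edge portions inside another operand are dropped and the merged outline is re-measured after clipping — boundary = 129.00 mm; (rotated 80° about Z; rotation is an isometry so areas/perimeters/island counts are preserved). So its perimeter = 129.00 mm. Layer 92 is larger (129.00 vs 68.00 mm).

layer 92 (z = 9.2 mm)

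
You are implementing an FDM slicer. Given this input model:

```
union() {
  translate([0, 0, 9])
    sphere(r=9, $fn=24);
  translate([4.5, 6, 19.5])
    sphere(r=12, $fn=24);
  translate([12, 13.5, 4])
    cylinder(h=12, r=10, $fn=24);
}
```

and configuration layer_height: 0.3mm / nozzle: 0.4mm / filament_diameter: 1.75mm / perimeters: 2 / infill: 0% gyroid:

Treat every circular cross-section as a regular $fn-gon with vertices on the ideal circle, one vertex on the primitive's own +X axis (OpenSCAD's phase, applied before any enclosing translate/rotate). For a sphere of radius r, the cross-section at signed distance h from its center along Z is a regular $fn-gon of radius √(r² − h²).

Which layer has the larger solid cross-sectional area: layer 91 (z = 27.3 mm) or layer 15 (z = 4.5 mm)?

Layer 91 (z = 27.3): the sphere is not intersected at this z (|z−center|=18.300 > r=9); the r=12 sphere at (4.5, 6) slices to a regular 24-gon of circumradius 9.119 (√(r²−h²) with h=7.8 from center) (area = (24/2)·9.119²·sin(360°/24) = 258.28 mm²); the cylinder at (12, 13.5) is not intersected at this z (z outside [4, 16]); Combining (union): only the r=12 sphere at (4.5, 6) is present, so the union is just that shape — area = 258.28 mm². So its area = 258.28 mm². Layer 15 (z = 4.5): the r=9 sphere slices to a regular 24-gon of circumradius 7.794 (√(r²−h²) with h=4.5 from center) (area = (24/2)·7.794²·sin(360°/24) = 188.68 mm²); the sphere at (4.5, 6) is not intersected at this z (|z−center|=15.000 > r=12); the r=10 cylinder at (12, 13.5) contributes a regular 24-gon of circumradius 10 (area = (24/2)·10.000²·sin(360°/24) = 310.58 mm²); Combining (union): the 2 present regions are separate (no shared area or edge), so areas and boundary lengths simply add and each stays a separate island — area = 499.26 mm². So its area = 499.26 mm². Layer 15 is larger (499.26 vs 258.28 mm²).

layer 15 (z = 4.5 mm)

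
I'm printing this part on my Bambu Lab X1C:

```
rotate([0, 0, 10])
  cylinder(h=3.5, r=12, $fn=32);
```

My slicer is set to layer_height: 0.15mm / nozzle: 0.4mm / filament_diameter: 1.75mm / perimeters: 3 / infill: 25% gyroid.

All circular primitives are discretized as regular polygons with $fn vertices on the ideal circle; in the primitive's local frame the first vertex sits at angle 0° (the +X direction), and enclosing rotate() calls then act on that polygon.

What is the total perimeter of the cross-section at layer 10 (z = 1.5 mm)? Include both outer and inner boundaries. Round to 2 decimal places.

75.28 mm

At z = 1.5 mm: the r=12 cylinder gives a regular 32-gon of circumradius 12 (constant along its height) (perimeter = 2·32·12.000·sin(180°/32) = 75.28 mm); (whole slice rotated 10° about Z — lengths, areas and connectivity unchanged). Overall, the cross-section is a single solid region. Total boundary length (outer) = 75.28 mm.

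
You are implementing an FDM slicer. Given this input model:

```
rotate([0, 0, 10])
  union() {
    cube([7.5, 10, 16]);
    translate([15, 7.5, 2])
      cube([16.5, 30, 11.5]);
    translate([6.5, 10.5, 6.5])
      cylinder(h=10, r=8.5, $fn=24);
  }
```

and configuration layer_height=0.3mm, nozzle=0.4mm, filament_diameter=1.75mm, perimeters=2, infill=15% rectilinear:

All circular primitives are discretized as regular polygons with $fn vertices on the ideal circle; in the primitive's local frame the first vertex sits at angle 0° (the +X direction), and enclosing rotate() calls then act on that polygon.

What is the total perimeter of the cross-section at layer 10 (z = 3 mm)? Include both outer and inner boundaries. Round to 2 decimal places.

128.00 mm

At z = 3 mm: the cube (footprint 7.5×10) is included at this height (perimeter 35.00 mm); the 16.5×30 cube at (15, 7.5) contributes its full rectangle (perimeter 93.00 mm); the cylinder at (6.5, 10.5) is not intersected at this z (z outside [6.5, 16.5]); Merging all regions: the 2 present regions are separate (no shared area or edge), so areas and boundary lengths simply add and each stays a separate island — boundary = 128.00 mm; (rotated 10° about Z; rotation is an isometry so areas/perimeters/island counts are preserved). Overall, the cross-section has 2 separate islands. Total boundary length (outer) = 128.00 mm.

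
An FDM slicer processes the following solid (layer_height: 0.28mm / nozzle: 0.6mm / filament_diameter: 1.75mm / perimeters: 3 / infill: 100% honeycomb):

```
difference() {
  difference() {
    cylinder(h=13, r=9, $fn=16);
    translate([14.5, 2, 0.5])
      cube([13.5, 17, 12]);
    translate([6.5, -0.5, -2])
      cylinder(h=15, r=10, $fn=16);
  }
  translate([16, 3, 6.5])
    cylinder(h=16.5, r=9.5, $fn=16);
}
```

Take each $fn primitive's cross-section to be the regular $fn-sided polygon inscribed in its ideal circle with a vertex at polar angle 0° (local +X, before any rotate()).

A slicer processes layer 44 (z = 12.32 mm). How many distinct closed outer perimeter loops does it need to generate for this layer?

1

At z = 12.32 mm: the r=9 cylinder contributes a regular 16-gon of circumradius 9; the cube at (14.5, 2) is present — its section is the full 13.5×17 rectangle; the r=10 cylinder at (6.5, -0.5) contributes a regular 16-gon of circumradius 10; Taking the first minus the rest: starting from the r=9 cylinder, the 13.5×17 cube at (14.5, 2) misses the remaining region (no effect); the r=10 cylinder at (6.5, -0.5) partially overlaps it — only the 155.77 mm² overlap (of its 306.15 mm²) is removed, clipping the outline — 1 connected region; the r=9.5 cylinder at (16, 3) gives a regular 16-gon of circumradius 9.5 (constant along its height); Subtracting the remaining from the first: starting from the result so far, the r=9.5 cylinder at (16, 3) misses the remaining region (no effect) — 1 connected region. The result has 1 disconnected region.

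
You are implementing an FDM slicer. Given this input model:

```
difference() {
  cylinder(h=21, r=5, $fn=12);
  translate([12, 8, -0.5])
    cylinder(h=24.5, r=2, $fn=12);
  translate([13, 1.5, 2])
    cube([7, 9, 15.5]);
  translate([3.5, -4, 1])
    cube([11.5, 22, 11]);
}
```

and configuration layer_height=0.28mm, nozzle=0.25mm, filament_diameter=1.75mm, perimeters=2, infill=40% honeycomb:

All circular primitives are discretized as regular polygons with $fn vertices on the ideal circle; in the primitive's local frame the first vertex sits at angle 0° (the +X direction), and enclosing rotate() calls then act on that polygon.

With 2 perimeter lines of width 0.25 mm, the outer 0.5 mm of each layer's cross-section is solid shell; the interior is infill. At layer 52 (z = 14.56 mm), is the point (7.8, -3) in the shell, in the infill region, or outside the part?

At z = 14.56 mm: the r=5 cylinder gives a regular 12-gon of circumradius 5 (constant along its height); the r=2 cylinder at (12, 8) contributes a regular 12-gon of circumradius 2; the cube at (13, 1.5) is present — its section is the full 7×9 rectangle; the cube at (3.5, -4) is not intersected at this z (z outside [1, 12]); After the difference (first − rest): starting from the r=5 cylinder, the r=2 cylinder at (12, 8) misses the remaining region (no effect); the 7×9 cube at (13, 1.5) misses the remaining region (no effect) — 1 connected region. Overall, the cross-section is a single solid region. The nearest boundary edge runs (5.00, 0.00)→(4.33, -2.50); distance from the point to it = 3.48 mm. The point is not inside any of the regions above, so it lies outside the cross-section (3.48 mm from the nearest boundary).

outside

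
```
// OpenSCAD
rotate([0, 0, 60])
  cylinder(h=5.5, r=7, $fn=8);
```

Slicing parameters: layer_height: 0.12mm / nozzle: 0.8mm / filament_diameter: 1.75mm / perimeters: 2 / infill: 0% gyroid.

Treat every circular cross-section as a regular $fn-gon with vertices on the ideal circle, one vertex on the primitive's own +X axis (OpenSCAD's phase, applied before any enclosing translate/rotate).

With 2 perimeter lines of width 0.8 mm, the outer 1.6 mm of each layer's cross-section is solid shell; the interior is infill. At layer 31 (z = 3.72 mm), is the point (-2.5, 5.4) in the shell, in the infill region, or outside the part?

shell

At z = 3.72 mm: the r=7 cylinder gives a regular 8-gon of circumradius 7 (constant along its height); (whole slice rotated 60° about Z — lengths, areas and connectivity unchanged). Overall, the cross-section is a single solid region. Undo the 60° rotation: the query point maps to (3.427, 4.865) in the un-rotated model frame. The nearest boundary edge runs (4.95, 4.95)→(0.00, 7.00); distance from the point to it = 0.66 mm. The point is inside the cross-section, 0.66 mm from the nearest boundary — within the 1.6 mm shell band (2 × 0.8).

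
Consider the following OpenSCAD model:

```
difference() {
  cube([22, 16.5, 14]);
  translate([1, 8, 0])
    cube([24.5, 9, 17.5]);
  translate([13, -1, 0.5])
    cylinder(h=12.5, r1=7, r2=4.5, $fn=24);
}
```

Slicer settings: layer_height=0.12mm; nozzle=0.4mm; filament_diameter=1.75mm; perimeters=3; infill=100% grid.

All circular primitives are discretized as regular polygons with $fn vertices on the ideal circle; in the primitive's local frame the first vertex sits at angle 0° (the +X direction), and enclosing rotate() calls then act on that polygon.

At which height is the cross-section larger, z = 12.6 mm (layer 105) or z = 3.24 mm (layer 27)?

layer 105 (z = 12.6 mm)

Layer 105 (z = 12.6): the cube (footprint 22×16.5) is included at this height (area 363.00 mm²); the cube at (1, 8) is present — its section is the full 24.5×9 rectangle (area 220.50 mm²); the cone at (13, -1) (r1=7→r2=4.5) has section circumradius 4.580 here — a regular 24-gon (area = (24/2)·4.580²·sin(360°/24) = 65.15 mm²); Taking the first minus the rest: starting from the 22×16.5 cube (363.00 mm²), the 24.5×9 cube at (1, 8) partially overlaps it — only the 178.50 mm² overlap (of its 220.50 mm²) is removed, clipping the outline; the cone at (13, -1) partially overlaps it — only the 23.55 mm² overlap (of its 65.15 mm²) is removed, clipping the outline — area = 160.95 mm². So its area = 160.95 mm². Layer 27 (z = 3.24): the 22×16.5 cube contributes its full rectangle (area 363.00 mm²); the cube at (1, 8) (footprint 24.5×9) is included at this height (area 220.50 mm²); the cone at (13, -1) contributes a regular 24-gon of circumradius 6.452 (interpolated between r1=7 and r2=4.5 at t=0.219) (area = (24/2)·6.452²·sin(360°/24) = 129.29 mm²); Subtracting the remaining from the first: starting from the 22×16.5 cube (363.00 mm²), the 24.5×9 cube at (1, 8) partially overlaps it — only the 178.50 mm² overlap (of its 220.50 mm²) is removed, clipping the outline; the cone at (13, -1) partially overlaps it — only the 51.87 mm² overlap (of its 129.29 mm²) is removed, clipping the outline — area = 132.63 mm². So its area = 132.63 mm². Layer 105 is larger (160.95 vs 132.63 mm²).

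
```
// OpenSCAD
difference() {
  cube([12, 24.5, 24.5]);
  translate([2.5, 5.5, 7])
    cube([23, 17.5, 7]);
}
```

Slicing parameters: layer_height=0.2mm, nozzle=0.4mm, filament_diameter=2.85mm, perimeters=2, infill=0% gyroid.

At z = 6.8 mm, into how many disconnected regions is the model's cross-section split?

At z = 6.8 mm: the 12×24.5 cube contributes its full rectangle; the cube at (2.5, 5.5) is absent (z outside [7, 14]); After the difference (first − rest): none of the subtracted shapes is present at this height, so the 12×24.5 cube is unchanged — 1 connected region. The result has 1 disconnected region.

1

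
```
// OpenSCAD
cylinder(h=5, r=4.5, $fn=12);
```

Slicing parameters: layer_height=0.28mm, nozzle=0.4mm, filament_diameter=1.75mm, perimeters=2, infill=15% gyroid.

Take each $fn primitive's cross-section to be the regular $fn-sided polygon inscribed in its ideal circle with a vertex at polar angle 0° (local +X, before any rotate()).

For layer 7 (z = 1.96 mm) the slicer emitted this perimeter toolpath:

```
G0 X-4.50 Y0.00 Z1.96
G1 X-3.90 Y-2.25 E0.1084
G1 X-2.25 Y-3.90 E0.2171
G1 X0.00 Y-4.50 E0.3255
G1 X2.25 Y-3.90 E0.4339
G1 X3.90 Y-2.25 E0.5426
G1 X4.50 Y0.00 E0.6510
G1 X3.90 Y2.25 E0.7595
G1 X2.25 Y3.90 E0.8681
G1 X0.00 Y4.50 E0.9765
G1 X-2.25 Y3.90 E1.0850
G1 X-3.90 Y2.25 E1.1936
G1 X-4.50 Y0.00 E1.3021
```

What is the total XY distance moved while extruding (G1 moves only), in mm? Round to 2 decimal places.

Sum the Euclidean lengths of each G1 segment: total = 27.96 mm.

27.96 mm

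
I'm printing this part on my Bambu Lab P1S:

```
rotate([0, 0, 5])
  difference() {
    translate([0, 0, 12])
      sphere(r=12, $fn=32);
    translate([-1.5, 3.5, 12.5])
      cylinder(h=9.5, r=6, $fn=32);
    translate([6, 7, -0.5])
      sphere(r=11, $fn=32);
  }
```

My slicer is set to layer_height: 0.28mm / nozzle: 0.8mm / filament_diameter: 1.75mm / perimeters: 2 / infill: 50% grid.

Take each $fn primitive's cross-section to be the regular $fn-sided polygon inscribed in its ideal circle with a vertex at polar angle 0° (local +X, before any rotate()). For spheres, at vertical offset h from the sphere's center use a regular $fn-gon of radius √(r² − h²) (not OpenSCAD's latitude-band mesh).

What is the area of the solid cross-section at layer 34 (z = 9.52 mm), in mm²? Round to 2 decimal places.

378.69 mm²

At z = 9.52 mm: the sphere: section is a regular 32-gon, circumradius = √(r²−h²) = √(12²−2.48²) = 11.741 (area = (32/2)·11.741²·sin(360°/32) = 430.29 mm²); the cylinder at (-1.5, 3.5) does not reach this height (z outside [12.5, 22]); the r=11 sphere at (6, 7) contributes a regular 32-gon of circumradius √(11²−10.02²) = 4.539 (area = (32/2)·4.539²·sin(360°/32) = 64.30 mm²); Subtracting the remaining from the first: starting from the r=12 sphere (430.29 mm²), the r=11 sphere at (6, 7) partially overlaps it — only the 51.60 mm² overlap (of its 64.30 mm²) is removed, clipping the outline — area = 378.69 mm²; (whole slice rotated 5° about Z — lengths, areas and connectivity unchanged). Overall, the cross-section is a single solid region. Net area = 378.69 mm².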